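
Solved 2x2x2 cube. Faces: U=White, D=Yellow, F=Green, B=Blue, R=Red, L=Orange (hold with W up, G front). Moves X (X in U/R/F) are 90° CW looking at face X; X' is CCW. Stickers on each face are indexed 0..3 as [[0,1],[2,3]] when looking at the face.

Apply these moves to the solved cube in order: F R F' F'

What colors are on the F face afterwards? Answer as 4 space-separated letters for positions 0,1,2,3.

After move 1 (F): F=GGGG U=WWOO R=WRWR D=RRYY L=OYOY
After move 2 (R): R=WWRR U=WGOG F=GRGY D=RBYB B=OBWB
After move 3 (F'): F=RYGG U=WGWR R=BWRR D=YYYB L=OGOO
After move 4 (F'): F=YGRG U=WGBR R=YWYR D=GOYB L=OROW
Query: F face = YGRG

Answer: Y G R G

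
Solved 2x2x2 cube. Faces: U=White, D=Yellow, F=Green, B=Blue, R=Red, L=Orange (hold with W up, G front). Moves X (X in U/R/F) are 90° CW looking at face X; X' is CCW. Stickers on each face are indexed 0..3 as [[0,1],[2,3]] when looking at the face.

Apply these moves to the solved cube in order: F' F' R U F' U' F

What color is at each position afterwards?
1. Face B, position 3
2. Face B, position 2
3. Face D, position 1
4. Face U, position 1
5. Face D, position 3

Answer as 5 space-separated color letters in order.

Answer: B W O R B

Derivation:
After move 1 (F'): F=GGGG U=WWRR R=YRYR D=OOYY L=OWOW
After move 2 (F'): F=GGGG U=WWYY R=OROR D=WWYY L=OROR
After move 3 (R): R=OORR U=WGYG F=GWGY D=WBYB B=YBWB
After move 4 (U): U=YWGG F=OOGY R=YBRR B=ORWB L=GWOR
After move 5 (F'): F=OYOG U=YWYR R=BBWR D=WRYB L=GGOG
After move 6 (U'): U=WRYY F=GGOG R=OYWR B=BBWB L=OROG
After move 7 (F): F=OGGG U=WRGR R=YYYR D=WOYB L=OWOR
Query 1: B[3] = B
Query 2: B[2] = W
Query 3: D[1] = O
Query 4: U[1] = R
Query 5: D[3] = B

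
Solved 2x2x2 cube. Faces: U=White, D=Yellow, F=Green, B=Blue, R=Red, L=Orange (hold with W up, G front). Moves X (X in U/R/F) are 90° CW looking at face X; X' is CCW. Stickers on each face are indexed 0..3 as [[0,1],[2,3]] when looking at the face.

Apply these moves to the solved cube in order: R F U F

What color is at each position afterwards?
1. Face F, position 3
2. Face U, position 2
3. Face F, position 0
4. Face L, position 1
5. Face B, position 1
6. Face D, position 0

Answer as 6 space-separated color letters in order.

Answer: R B Y R Y G

Derivation:
After move 1 (R): R=RRRR U=WGWG F=GYGY D=YBYB B=WBWB
After move 2 (F): F=GGYY U=WGOO R=WRGR D=RRYB L=OYOB
After move 3 (U): U=OWOG F=WRYY R=WBGR B=OYWB L=GGOB
After move 4 (F): F=YWYR U=OWBG R=OBGR D=GWYB L=GROR
Query 1: F[3] = R
Query 2: U[2] = B
Query 3: F[0] = Y
Query 4: L[1] = R
Query 5: B[1] = Y
Query 6: D[0] = G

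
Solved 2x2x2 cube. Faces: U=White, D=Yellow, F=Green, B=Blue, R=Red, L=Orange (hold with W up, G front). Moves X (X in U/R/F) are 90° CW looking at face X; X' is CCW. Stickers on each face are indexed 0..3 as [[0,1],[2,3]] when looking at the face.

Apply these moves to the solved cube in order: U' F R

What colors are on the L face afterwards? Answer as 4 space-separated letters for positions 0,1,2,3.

Answer: B Y O Y

Derivation:
After move 1 (U'): U=WWWW F=OOGG R=GGRR B=RRBB L=BBOO
After move 2 (F): F=GOGO U=WWOB R=WGWR D=RGYY L=BYOY
After move 3 (R): R=WWRG U=WOOO F=GGGY D=RBYR B=BRWB
Query: L face = BYOY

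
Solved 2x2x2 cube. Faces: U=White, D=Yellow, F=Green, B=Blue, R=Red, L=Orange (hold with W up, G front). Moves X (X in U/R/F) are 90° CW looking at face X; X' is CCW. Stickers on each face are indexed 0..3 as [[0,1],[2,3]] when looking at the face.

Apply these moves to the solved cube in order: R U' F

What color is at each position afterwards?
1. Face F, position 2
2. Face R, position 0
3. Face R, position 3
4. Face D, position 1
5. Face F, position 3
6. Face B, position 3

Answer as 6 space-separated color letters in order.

Answer: Y W R G O B

Derivation:
After move 1 (R): R=RRRR U=WGWG F=GYGY D=YBYB B=WBWB
After move 2 (U'): U=GGWW F=OOGY R=GYRR B=RRWB L=WBOO
After move 3 (F): F=GOYO U=GGOB R=WYWR D=RGYB L=WYOB
Query 1: F[2] = Y
Query 2: R[0] = W
Query 3: R[3] = R
Query 4: D[1] = G
Query 5: F[3] = O
Query 6: B[3] = B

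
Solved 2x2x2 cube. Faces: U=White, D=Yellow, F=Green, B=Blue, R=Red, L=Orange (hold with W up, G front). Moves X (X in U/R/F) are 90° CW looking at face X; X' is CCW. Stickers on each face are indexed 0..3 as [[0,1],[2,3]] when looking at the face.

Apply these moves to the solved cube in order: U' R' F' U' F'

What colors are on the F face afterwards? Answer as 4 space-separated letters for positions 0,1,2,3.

After move 1 (U'): U=WWWW F=OOGG R=GGRR B=RRBB L=BBOO
After move 2 (R'): R=GRGR U=WBWR F=OWGW D=YOYG B=YRYB
After move 3 (F'): F=WWOG U=WBGG R=ORYR D=BOYG L=BROW
After move 4 (U'): U=BGWG F=BROG R=WWYR B=ORYB L=YROW
After move 5 (F'): F=RGBO U=BGWY R=OWBR D=RWYG L=YGOW
Query: F face = RGBO

Answer: R G B O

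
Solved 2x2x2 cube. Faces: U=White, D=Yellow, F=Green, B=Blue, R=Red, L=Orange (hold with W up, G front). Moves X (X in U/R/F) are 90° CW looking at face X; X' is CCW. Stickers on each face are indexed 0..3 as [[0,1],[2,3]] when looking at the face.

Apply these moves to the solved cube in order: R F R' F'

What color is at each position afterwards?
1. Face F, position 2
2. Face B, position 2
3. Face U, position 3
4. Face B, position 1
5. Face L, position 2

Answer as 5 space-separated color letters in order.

After move 1 (R): R=RRRR U=WGWG F=GYGY D=YBYB B=WBWB
After move 2 (F): F=GGYY U=WGOO R=WRGR D=RRYB L=OYOB
After move 3 (R'): R=RRWG U=WWOW F=GGYO D=RGYY B=BBRB
After move 4 (F'): F=GOGY U=WWRW R=GRRG D=YBYY L=OWOO
Query 1: F[2] = G
Query 2: B[2] = R
Query 3: U[3] = W
Query 4: B[1] = B
Query 5: L[2] = O

Answer: G R W B O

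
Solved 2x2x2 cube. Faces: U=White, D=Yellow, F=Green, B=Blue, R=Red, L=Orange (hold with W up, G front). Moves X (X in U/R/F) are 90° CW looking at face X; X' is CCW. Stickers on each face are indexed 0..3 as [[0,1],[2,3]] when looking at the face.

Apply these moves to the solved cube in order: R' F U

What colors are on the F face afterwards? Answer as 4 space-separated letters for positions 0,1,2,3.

Answer: W R W W

Derivation:
After move 1 (R'): R=RRRR U=WBWB F=GWGW D=YGYG B=YBYB
After move 2 (F): F=GGWW U=WBOO R=WRBR D=RRYG L=OYOG
After move 3 (U): U=OWOB F=WRWW R=YBBR B=OYYB L=GGOG
Query: F face = WRWW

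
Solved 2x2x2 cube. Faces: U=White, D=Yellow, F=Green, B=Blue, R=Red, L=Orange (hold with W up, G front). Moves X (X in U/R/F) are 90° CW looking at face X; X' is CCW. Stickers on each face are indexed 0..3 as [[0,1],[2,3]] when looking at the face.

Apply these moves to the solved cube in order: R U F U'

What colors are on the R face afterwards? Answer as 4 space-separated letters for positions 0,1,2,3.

After move 1 (R): R=RRRR U=WGWG F=GYGY D=YBYB B=WBWB
After move 2 (U): U=WWGG F=RRGY R=WBRR B=OOWB L=GYOO
After move 3 (F): F=GRYR U=WWOY R=GBGR D=RWYB L=GYOB
After move 4 (U'): U=WYWO F=GYYR R=GRGR B=GBWB L=OOOB
Query: R face = GRGR

Answer: G R G R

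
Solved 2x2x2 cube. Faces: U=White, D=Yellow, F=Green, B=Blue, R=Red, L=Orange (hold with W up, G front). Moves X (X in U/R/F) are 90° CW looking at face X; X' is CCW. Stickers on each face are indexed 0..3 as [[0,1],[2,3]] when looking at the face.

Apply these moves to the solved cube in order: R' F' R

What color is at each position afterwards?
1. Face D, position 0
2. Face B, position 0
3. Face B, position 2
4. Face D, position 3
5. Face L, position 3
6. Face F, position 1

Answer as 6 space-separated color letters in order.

After move 1 (R'): R=RRRR U=WBWB F=GWGW D=YGYG B=YBYB
After move 2 (F'): F=WWGG U=WBRR R=GRYR D=OOYG L=OBOW
After move 3 (R): R=YGRR U=WWRG F=WOGG D=OYYY B=RBBB
Query 1: D[0] = O
Query 2: B[0] = R
Query 3: B[2] = B
Query 4: D[3] = Y
Query 5: L[3] = W
Query 6: F[1] = O

Answer: O R B Y W O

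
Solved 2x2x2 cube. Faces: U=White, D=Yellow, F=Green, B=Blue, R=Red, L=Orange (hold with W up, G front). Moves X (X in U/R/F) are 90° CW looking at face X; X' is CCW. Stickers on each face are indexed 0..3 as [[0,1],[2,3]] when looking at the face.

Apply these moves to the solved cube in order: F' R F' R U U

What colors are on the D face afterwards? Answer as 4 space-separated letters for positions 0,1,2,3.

Answer: W W Y R

Derivation:
After move 1 (F'): F=GGGG U=WWRR R=YRYR D=OOYY L=OWOW
After move 2 (R): R=YYRR U=WGRG F=GOGY D=OBYB B=RBWB
After move 3 (F'): F=OYGG U=WGYR R=BYOR D=WWYB L=OGOR
After move 4 (R): R=OBRY U=WYYG F=OWGB D=WWYR B=RBGB
After move 5 (U): U=YWGY F=OBGB R=RBRY B=OGGB L=OWOR
After move 6 (U): U=GYYW F=RBGB R=OGRY B=OWGB L=OBOR
Query: D face = WWYR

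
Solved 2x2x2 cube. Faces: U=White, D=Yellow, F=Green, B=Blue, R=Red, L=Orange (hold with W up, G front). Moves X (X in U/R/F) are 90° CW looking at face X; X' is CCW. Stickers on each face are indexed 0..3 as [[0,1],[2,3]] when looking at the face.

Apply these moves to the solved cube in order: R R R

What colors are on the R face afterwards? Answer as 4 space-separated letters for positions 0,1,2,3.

Answer: R R R R

Derivation:
After move 1 (R): R=RRRR U=WGWG F=GYGY D=YBYB B=WBWB
After move 2 (R): R=RRRR U=WYWY F=GBGB D=YWYW B=GBGB
After move 3 (R): R=RRRR U=WBWB F=GWGW D=YGYG B=YBYB
Query: R face = RRRR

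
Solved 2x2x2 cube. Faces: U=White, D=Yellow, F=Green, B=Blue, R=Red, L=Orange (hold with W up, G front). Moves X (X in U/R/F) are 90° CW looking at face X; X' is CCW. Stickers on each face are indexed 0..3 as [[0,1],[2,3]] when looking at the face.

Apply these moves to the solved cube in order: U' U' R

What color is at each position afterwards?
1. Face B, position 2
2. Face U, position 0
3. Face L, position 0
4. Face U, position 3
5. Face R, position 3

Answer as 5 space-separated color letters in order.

After move 1 (U'): U=WWWW F=OOGG R=GGRR B=RRBB L=BBOO
After move 2 (U'): U=WWWW F=BBGG R=OORR B=GGBB L=RROO
After move 3 (R): R=RORO U=WBWG F=BYGY D=YBYG B=WGWB
Query 1: B[2] = W
Query 2: U[0] = W
Query 3: L[0] = R
Query 4: U[3] = G
Query 5: R[3] = O

Answer: W W R G O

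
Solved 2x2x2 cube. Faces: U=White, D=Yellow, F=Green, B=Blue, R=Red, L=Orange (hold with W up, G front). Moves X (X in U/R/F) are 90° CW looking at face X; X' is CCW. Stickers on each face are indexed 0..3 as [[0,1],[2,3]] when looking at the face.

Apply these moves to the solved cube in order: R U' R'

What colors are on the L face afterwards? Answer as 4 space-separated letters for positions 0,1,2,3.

After move 1 (R): R=RRRR U=WGWG F=GYGY D=YBYB B=WBWB
After move 2 (U'): U=GGWW F=OOGY R=GYRR B=RRWB L=WBOO
After move 3 (R'): R=YRGR U=GWWR F=OGGW D=YOYY B=BRBB
Query: L face = WBOO

Answer: W B O O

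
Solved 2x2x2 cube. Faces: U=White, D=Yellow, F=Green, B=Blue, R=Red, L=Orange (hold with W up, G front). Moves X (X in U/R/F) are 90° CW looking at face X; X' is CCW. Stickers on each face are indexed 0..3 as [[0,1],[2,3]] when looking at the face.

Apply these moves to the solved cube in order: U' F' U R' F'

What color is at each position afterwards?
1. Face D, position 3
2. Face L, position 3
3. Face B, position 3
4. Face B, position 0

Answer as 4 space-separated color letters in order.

After move 1 (U'): U=WWWW F=OOGG R=GGRR B=RRBB L=BBOO
After move 2 (F'): F=OGOG U=WWGR R=YGYR D=BOYY L=BWOW
After move 3 (U): U=GWRW F=YGOG R=RRYR B=BWBB L=OGOW
After move 4 (R'): R=RRRY U=GBRB F=YWOW D=BGYG B=YWOB
After move 5 (F'): F=WWYO U=GBRR R=GRBY D=GWYG L=OBOR
Query 1: D[3] = G
Query 2: L[3] = R
Query 3: B[3] = B
Query 4: B[0] = Y

Answer: G R B Y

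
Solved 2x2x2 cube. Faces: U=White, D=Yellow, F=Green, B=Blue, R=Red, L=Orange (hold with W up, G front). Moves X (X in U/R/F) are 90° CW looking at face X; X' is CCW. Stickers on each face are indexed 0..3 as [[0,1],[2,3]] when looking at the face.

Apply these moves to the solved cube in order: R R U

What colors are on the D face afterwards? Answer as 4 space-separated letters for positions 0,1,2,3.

After move 1 (R): R=RRRR U=WGWG F=GYGY D=YBYB B=WBWB
After move 2 (R): R=RRRR U=WYWY F=GBGB D=YWYW B=GBGB
After move 3 (U): U=WWYY F=RRGB R=GBRR B=OOGB L=GBOO
Query: D face = YWYW

Answer: Y W Y W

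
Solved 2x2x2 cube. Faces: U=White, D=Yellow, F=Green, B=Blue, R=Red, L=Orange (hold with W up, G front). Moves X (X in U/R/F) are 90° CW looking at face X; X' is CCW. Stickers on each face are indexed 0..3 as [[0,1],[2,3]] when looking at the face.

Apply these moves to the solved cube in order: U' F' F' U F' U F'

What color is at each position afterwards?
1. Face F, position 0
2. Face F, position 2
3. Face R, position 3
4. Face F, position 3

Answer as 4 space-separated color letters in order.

After move 1 (U'): U=WWWW F=OOGG R=GGRR B=RRBB L=BBOO
After move 2 (F'): F=OGOG U=WWGR R=YGYR D=BOYY L=BWOW
After move 3 (F'): F=GGOO U=WWYY R=OGBR D=WWYY L=BROG
After move 4 (U): U=YWYW F=OGOO R=RRBR B=BRBB L=GGOG
After move 5 (F'): F=GOOO U=YWRB R=WRWR D=GGYY L=GWOY
After move 6 (U): U=RYBW F=WROO R=BRWR B=GWBB L=GOOY
After move 7 (F'): F=ROWO U=RYBW R=GRGR D=OYYY L=GWOB
Query 1: F[0] = R
Query 2: F[2] = W
Query 3: R[3] = R
Query 4: F[3] = O

Answer: R W R O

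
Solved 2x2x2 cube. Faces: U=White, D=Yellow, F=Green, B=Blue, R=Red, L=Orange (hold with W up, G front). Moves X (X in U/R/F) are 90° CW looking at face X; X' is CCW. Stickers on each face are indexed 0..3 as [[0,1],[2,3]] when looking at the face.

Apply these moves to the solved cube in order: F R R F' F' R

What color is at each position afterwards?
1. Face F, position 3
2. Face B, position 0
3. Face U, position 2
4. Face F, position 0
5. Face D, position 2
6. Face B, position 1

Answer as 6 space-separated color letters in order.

After move 1 (F): F=GGGG U=WWOO R=WRWR D=RRYY L=OYOY
After move 2 (R): R=WWRR U=WGOG F=GRGY D=RBYB B=OBWB
After move 3 (R): R=RWRW U=WROY F=GBGB D=RWYO B=GBGB
After move 4 (F'): F=BBGG U=WRRR R=WWRW D=YYYO L=OYOO
After move 5 (F'): F=BGBG U=WRWR R=YWYW D=YOYO L=OROR
After move 6 (R): R=YYWW U=WGWG F=BOBO D=YGYG B=RBRB
Query 1: F[3] = O
Query 2: B[0] = R
Query 3: U[2] = W
Query 4: F[0] = B
Query 5: D[2] = Y
Query 6: B[1] = B

Answer: O R W B Y B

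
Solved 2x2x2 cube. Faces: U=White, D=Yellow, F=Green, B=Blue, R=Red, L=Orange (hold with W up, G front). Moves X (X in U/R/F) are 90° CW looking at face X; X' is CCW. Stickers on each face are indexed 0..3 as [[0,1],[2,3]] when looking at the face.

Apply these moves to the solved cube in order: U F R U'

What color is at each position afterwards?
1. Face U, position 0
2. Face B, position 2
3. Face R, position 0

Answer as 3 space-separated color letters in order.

After move 1 (U): U=WWWW F=RRGG R=BBRR B=OOBB L=GGOO
After move 2 (F): F=GRGR U=WWOG R=WBWR D=RBYY L=GYOY
After move 3 (R): R=WWRB U=WROR F=GBGY D=RBYO B=GOWB
After move 4 (U'): U=RRWO F=GYGY R=GBRB B=WWWB L=GOOY
Query 1: U[0] = R
Query 2: B[2] = W
Query 3: R[0] = G

Answer: R W G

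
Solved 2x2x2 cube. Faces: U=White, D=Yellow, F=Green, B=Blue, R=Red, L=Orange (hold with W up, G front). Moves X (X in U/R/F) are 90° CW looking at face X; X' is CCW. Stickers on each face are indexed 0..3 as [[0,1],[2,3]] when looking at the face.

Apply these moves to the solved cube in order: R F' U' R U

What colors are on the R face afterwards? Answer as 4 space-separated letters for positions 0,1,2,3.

After move 1 (R): R=RRRR U=WGWG F=GYGY D=YBYB B=WBWB
After move 2 (F'): F=YYGG U=WGRR R=BRYR D=OOYB L=OGOW
After move 3 (U'): U=GRWR F=OGGG R=YYYR B=BRWB L=WBOW
After move 4 (R): R=YYRY U=GGWG F=OOGB D=OWYB B=RRRB
After move 5 (U): U=WGGG F=YYGB R=RRRY B=WBRB L=OOOW
Query: R face = RRRY

Answer: R R R Y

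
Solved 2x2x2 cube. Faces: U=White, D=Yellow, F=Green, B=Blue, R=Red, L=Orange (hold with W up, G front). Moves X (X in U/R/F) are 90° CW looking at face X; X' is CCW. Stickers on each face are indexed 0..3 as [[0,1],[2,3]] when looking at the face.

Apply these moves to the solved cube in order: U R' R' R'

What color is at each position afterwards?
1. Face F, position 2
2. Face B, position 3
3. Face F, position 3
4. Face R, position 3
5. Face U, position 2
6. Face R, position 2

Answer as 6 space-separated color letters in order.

Answer: G B Y B W R

Derivation:
After move 1 (U): U=WWWW F=RRGG R=BBRR B=OOBB L=GGOO
After move 2 (R'): R=BRBR U=WBWO F=RWGW D=YRYG B=YOYB
After move 3 (R'): R=RRBB U=WYWY F=RBGO D=YWYW B=GORB
After move 4 (R'): R=RBRB U=WRWG F=RYGY D=YBYO B=WOWB
Query 1: F[2] = G
Query 2: B[3] = B
Query 3: F[3] = Y
Query 4: R[3] = B
Query 5: U[2] = W
Query 6: R[2] = R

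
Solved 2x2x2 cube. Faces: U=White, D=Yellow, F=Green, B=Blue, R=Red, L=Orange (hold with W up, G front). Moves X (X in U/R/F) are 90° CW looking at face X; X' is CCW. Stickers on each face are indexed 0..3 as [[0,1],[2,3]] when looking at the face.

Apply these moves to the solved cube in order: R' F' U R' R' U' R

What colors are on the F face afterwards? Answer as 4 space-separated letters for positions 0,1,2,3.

Answer: W W G B

Derivation:
After move 1 (R'): R=RRRR U=WBWB F=GWGW D=YGYG B=YBYB
After move 2 (F'): F=WWGG U=WBRR R=GRYR D=OOYG L=OBOW
After move 3 (U): U=RWRB F=GRGG R=YBYR B=OBYB L=WWOW
After move 4 (R'): R=BRYY U=RYRO F=GWGB D=ORYG B=GBOB
After move 5 (R'): R=RYBY U=RORG F=GYGO D=OWYB B=GBRB
After move 6 (U'): U=OGRR F=WWGO R=GYBY B=RYRB L=GBOW
After move 7 (R): R=BGYY U=OWRO F=WWGB D=ORYR B=RYGB
Query: F face = WWGB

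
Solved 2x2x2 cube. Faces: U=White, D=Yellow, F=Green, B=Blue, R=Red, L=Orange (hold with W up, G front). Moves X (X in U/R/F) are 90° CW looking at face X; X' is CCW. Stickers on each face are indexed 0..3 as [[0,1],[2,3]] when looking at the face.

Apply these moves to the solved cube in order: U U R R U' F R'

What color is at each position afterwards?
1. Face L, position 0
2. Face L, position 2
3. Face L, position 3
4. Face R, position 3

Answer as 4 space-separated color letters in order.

After move 1 (U): U=WWWW F=RRGG R=BBRR B=OOBB L=GGOO
After move 2 (U): U=WWWW F=BBGG R=OORR B=GGBB L=RROO
After move 3 (R): R=RORO U=WBWG F=BYGY D=YBYG B=WGWB
After move 4 (R): R=RROO U=WYWY F=BBGG D=YWYW B=GGBB
After move 5 (U'): U=YYWW F=RRGG R=BBOO B=RRBB L=GGOO
After move 6 (F): F=GRGR U=YYOG R=WBWO D=OBYW L=GYOW
After move 7 (R'): R=BOWW U=YBOR F=GYGG D=ORYR B=WRBB
Query 1: L[0] = G
Query 2: L[2] = O
Query 3: L[3] = W
Query 4: R[3] = W

Answer: G O W W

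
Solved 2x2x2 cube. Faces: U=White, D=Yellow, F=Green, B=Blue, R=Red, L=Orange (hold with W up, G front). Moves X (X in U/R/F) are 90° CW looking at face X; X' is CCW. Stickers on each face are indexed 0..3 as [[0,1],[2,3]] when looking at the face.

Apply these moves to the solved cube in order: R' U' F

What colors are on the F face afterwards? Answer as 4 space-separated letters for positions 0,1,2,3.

Answer: G O W O

Derivation:
After move 1 (R'): R=RRRR U=WBWB F=GWGW D=YGYG B=YBYB
After move 2 (U'): U=BBWW F=OOGW R=GWRR B=RRYB L=YBOO
After move 3 (F): F=GOWO U=BBOB R=WWWR D=RGYG L=YYOG
Query: F face = GOWO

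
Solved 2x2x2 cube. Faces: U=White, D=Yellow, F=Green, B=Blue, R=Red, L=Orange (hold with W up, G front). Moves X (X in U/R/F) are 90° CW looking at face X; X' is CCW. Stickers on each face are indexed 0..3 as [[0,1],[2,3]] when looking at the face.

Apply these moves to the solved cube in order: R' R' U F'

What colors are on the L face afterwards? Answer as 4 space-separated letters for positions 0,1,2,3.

After move 1 (R'): R=RRRR U=WBWB F=GWGW D=YGYG B=YBYB
After move 2 (R'): R=RRRR U=WYWY F=GBGB D=YWYW B=GBGB
After move 3 (U): U=WWYY F=RRGB R=GBRR B=OOGB L=GBOO
After move 4 (F'): F=RBRG U=WWGR R=WBYR D=BOYW L=GYOY
Query: L face = GYOY

Answer: G Y O Y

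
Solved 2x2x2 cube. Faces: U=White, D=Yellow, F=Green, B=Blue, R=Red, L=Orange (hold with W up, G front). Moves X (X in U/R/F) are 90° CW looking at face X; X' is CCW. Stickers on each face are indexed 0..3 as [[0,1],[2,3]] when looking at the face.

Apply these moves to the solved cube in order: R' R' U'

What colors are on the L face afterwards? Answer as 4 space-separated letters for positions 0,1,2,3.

Answer: G B O O

Derivation:
After move 1 (R'): R=RRRR U=WBWB F=GWGW D=YGYG B=YBYB
After move 2 (R'): R=RRRR U=WYWY F=GBGB D=YWYW B=GBGB
After move 3 (U'): U=YYWW F=OOGB R=GBRR B=RRGB L=GBOO
Query: L face = GBOO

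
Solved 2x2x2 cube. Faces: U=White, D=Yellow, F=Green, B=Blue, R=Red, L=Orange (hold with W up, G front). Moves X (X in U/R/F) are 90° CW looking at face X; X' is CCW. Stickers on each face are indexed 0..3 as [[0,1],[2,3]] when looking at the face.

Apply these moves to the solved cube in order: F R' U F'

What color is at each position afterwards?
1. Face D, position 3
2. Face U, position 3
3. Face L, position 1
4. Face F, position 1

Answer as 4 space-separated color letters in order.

After move 1 (F): F=GGGG U=WWOO R=WRWR D=RRYY L=OYOY
After move 2 (R'): R=RRWW U=WBOB F=GWGO D=RGYG B=YBRB
After move 3 (U): U=OWBB F=RRGO R=YBWW B=OYRB L=GWOY
After move 4 (F'): F=RORG U=OWYW R=GBRW D=WYYG L=GBOB
Query 1: D[3] = G
Query 2: U[3] = W
Query 3: L[1] = B
Query 4: F[1] = O

Answer: G W B O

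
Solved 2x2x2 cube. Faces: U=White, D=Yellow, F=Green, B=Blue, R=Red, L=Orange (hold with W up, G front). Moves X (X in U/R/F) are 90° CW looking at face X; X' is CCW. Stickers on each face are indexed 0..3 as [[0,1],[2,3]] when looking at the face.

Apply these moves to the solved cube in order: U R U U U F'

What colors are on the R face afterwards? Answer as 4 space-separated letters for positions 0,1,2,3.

After move 1 (U): U=WWWW F=RRGG R=BBRR B=OOBB L=GGOO
After move 2 (R): R=RBRB U=WRWG F=RYGY D=YBYO B=WOWB
After move 3 (U): U=WWGR F=RBGY R=WORB B=GGWB L=RYOO
After move 4 (U): U=GWRW F=WOGY R=GGRB B=RYWB L=RBOO
After move 5 (U): U=RGWW F=GGGY R=RYRB B=RBWB L=WOOO
After move 6 (F'): F=GYGG U=RGRR R=BYYB D=OOYO L=WWOW
Query: R face = BYYB

Answer: B Y Y B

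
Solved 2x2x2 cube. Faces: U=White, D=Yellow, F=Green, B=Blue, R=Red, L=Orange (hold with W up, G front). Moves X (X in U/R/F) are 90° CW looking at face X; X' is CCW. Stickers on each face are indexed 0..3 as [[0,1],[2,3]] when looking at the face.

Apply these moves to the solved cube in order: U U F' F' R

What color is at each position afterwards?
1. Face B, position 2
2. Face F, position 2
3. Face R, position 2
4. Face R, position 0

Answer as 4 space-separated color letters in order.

After move 1 (U): U=WWWW F=RRGG R=BBRR B=OOBB L=GGOO
After move 2 (U): U=WWWW F=BBGG R=OORR B=GGBB L=RROO
After move 3 (F'): F=BGBG U=WWOR R=YOYR D=ROYY L=RWOW
After move 4 (F'): F=GGBB U=WWYY R=OORR D=WWYY L=RROO
After move 5 (R): R=RORO U=WGYB F=GWBY D=WBYG B=YGWB
Query 1: B[2] = W
Query 2: F[2] = B
Query 3: R[2] = R
Query 4: R[0] = R

Answer: W B R R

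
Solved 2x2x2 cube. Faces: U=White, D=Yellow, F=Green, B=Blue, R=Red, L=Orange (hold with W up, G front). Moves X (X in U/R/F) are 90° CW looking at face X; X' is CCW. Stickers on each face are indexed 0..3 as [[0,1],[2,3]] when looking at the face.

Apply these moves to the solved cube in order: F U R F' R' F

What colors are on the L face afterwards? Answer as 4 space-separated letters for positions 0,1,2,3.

After move 1 (F): F=GGGG U=WWOO R=WRWR D=RRYY L=OYOY
After move 2 (U): U=OWOW F=WRGG R=BBWR B=OYBB L=GGOY
After move 3 (R): R=WBRB U=OROG F=WRGY D=RBYO B=WYWB
After move 4 (F'): F=RYWG U=ORWR R=BBRB D=GYYO L=GGOO
After move 5 (R'): R=BBBR U=OWWW F=RRWR D=GYYG B=OYYB
After move 6 (F): F=WRRR U=OWOG R=WBWR D=BBYG L=GGOY
Query: L face = GGOY

Answer: G G O Y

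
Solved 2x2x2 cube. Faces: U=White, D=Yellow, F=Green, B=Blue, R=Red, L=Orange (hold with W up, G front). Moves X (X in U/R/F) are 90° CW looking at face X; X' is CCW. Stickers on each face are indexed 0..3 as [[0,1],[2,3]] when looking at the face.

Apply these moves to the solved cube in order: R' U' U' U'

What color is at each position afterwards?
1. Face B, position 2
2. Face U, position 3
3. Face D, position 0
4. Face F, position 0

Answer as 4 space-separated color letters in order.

After move 1 (R'): R=RRRR U=WBWB F=GWGW D=YGYG B=YBYB
After move 2 (U'): U=BBWW F=OOGW R=GWRR B=RRYB L=YBOO
After move 3 (U'): U=BWBW F=YBGW R=OORR B=GWYB L=RROO
After move 4 (U'): U=WWBB F=RRGW R=YBRR B=OOYB L=GWOO
Query 1: B[2] = Y
Query 2: U[3] = B
Query 3: D[0] = Y
Query 4: F[0] = R

Answer: Y B Y R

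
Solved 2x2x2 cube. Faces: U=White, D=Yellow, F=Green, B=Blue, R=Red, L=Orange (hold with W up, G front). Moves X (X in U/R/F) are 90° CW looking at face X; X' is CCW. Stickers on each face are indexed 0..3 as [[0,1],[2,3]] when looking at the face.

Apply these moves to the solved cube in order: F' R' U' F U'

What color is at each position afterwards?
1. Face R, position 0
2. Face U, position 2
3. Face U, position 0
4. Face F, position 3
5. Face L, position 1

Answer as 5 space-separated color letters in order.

After move 1 (F'): F=GGGG U=WWRR R=YRYR D=OOYY L=OWOW
After move 2 (R'): R=RRYY U=WBRB F=GWGR D=OGYG B=YBOB
After move 3 (U'): U=BBWR F=OWGR R=GWYY B=RROB L=YBOW
After move 4 (F): F=GORW U=BBWB R=WWRY D=YGYG L=YOOG
After move 5 (U'): U=BBBW F=YORW R=GORY B=WWOB L=RROG
Query 1: R[0] = G
Query 2: U[2] = B
Query 3: U[0] = B
Query 4: F[3] = W
Query 5: L[1] = R

Answer: G B B W R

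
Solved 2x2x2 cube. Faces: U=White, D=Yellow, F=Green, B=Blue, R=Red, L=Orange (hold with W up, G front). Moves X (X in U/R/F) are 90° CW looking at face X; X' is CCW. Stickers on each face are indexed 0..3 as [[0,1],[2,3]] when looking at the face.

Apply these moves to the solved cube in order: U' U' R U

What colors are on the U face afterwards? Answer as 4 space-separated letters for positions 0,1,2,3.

Answer: W W G B

Derivation:
After move 1 (U'): U=WWWW F=OOGG R=GGRR B=RRBB L=BBOO
After move 2 (U'): U=WWWW F=BBGG R=OORR B=GGBB L=RROO
After move 3 (R): R=RORO U=WBWG F=BYGY D=YBYG B=WGWB
After move 4 (U): U=WWGB F=ROGY R=WGRO B=RRWB L=BYOO
Query: U face = WWGB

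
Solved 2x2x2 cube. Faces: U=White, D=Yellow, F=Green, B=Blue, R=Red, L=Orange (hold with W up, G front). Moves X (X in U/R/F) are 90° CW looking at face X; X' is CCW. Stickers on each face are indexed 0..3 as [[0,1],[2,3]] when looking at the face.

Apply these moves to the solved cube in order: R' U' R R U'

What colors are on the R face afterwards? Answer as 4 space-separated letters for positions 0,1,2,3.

Answer: O Y W G

Derivation:
After move 1 (R'): R=RRRR U=WBWB F=GWGW D=YGYG B=YBYB
After move 2 (U'): U=BBWW F=OOGW R=GWRR B=RRYB L=YBOO
After move 3 (R): R=RGRW U=BOWW F=OGGG D=YYYR B=WRBB
After move 4 (R): R=RRWG U=BGWG F=OYGR D=YBYW B=WROB
After move 5 (U'): U=GGBW F=YBGR R=OYWG B=RROB L=WROO
Query: R face = OYWG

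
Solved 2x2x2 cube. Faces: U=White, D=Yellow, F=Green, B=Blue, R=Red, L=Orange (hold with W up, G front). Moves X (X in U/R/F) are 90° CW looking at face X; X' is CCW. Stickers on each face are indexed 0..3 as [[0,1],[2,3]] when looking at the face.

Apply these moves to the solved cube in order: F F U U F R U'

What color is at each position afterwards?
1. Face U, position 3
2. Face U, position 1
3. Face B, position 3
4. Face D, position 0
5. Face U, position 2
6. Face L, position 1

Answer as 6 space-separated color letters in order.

Answer: R B B O Y G

Derivation:
After move 1 (F): F=GGGG U=WWOO R=WRWR D=RRYY L=OYOY
After move 2 (F): F=GGGG U=WWYY R=OROR D=WWYY L=OROR
After move 3 (U): U=YWYW F=ORGG R=BBOR B=ORBB L=GGOR
After move 4 (U): U=YYWW F=BBGG R=OROR B=GGBB L=OROR
After move 5 (F): F=GBGB U=YYRR R=WRWR D=OOYY L=OWOW
After move 6 (R): R=WWRR U=YBRB F=GOGY D=OBYG B=RGYB
After move 7 (U'): U=BBYR F=OWGY R=GORR B=WWYB L=RGOW
Query 1: U[3] = R
Query 2: U[1] = B
Query 3: B[3] = B
Query 4: D[0] = O
Query 5: U[2] = Y
Query 6: L[1] = G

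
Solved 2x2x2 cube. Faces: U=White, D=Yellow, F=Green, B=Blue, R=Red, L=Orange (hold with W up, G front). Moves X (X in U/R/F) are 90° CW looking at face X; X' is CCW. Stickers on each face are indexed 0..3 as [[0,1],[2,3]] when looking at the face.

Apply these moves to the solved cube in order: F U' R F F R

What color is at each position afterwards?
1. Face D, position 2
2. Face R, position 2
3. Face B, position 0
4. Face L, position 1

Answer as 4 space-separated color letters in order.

Answer: Y G R R

Derivation:
After move 1 (F): F=GGGG U=WWOO R=WRWR D=RRYY L=OYOY
After move 2 (U'): U=WOWO F=OYGG R=GGWR B=WRBB L=BBOY
After move 3 (R): R=WGRG U=WYWG F=ORGY D=RBYW B=OROB
After move 4 (F): F=GOYR U=WYYB R=WGGG D=RWYW L=BROB
After move 5 (F): F=YGRO U=WYBR R=YGBG D=GWYW L=BROW
After move 6 (R): R=BYGG U=WGBO F=YWRW D=GOYO B=RRYB
Query 1: D[2] = Y
Query 2: R[2] = G
Query 3: B[0] = R
Query 4: L[1] = R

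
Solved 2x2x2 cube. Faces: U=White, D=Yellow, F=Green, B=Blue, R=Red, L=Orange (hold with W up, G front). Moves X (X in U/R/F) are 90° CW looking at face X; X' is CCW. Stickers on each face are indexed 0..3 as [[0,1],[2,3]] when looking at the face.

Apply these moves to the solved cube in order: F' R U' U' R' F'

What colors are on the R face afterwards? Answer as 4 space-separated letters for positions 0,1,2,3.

Answer: B R O R

Derivation:
After move 1 (F'): F=GGGG U=WWRR R=YRYR D=OOYY L=OWOW
After move 2 (R): R=YYRR U=WGRG F=GOGY D=OBYB B=RBWB
After move 3 (U'): U=GGWR F=OWGY R=GORR B=YYWB L=RBOW
After move 4 (U'): U=GRGW F=RBGY R=OWRR B=GOWB L=YYOW
After move 5 (R'): R=WROR U=GWGG F=RRGW D=OBYY B=BOBB
After move 6 (F'): F=RWRG U=GWWO R=BROR D=YWYY L=YGOG
Query: R face = BROR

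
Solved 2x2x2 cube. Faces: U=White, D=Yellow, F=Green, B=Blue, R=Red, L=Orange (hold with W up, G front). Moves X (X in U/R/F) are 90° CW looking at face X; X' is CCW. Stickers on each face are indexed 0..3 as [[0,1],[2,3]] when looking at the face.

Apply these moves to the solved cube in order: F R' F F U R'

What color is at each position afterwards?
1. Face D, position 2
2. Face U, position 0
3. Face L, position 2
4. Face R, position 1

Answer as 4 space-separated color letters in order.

Answer: Y G O W

Derivation:
After move 1 (F): F=GGGG U=WWOO R=WRWR D=RRYY L=OYOY
After move 2 (R'): R=RRWW U=WBOB F=GWGO D=RGYG B=YBRB
After move 3 (F): F=GGOW U=WBYY R=ORBW D=WRYG L=OROG
After move 4 (F): F=OGWG U=WBGR R=YRYW D=BOYG L=OWOR
After move 5 (U): U=GWRB F=YRWG R=YBYW B=OWRB L=OGOR
After move 6 (R'): R=BWYY U=GRRO F=YWWB D=BRYG B=GWOB
Query 1: D[2] = Y
Query 2: U[0] = G
Query 3: L[2] = O
Query 4: R[1] = W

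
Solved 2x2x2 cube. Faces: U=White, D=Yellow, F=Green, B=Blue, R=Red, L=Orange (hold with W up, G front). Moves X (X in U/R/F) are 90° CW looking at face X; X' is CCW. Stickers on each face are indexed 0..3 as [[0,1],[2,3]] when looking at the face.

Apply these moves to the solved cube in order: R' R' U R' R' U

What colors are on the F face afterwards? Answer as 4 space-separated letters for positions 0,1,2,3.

Answer: R R G O

Derivation:
After move 1 (R'): R=RRRR U=WBWB F=GWGW D=YGYG B=YBYB
After move 2 (R'): R=RRRR U=WYWY F=GBGB D=YWYW B=GBGB
After move 3 (U): U=WWYY F=RRGB R=GBRR B=OOGB L=GBOO
After move 4 (R'): R=BRGR U=WGYO F=RWGY D=YRYB B=WOWB
After move 5 (R'): R=RRBG U=WWYW F=RGGO D=YWYY B=BORB
After move 6 (U): U=YWWW F=RRGO R=BOBG B=GBRB L=RGOO
Query: F face = RRGO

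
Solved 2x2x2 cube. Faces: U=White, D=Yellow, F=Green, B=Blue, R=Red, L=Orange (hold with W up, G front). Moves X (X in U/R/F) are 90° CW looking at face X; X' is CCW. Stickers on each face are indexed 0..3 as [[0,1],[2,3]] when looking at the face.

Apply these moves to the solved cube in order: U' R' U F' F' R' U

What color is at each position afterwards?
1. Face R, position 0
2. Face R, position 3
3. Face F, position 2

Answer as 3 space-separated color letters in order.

Answer: G W R

Derivation:
After move 1 (U'): U=WWWW F=OOGG R=GGRR B=RRBB L=BBOO
After move 2 (R'): R=GRGR U=WBWR F=OWGW D=YOYG B=YRYB
After move 3 (U): U=WWRB F=GRGW R=YRGR B=BBYB L=OWOO
After move 4 (F'): F=RWGG U=WWYG R=ORYR D=WOYG L=OBOR
After move 5 (F'): F=WGRG U=WWOY R=ORWR D=BRYG L=OGOY
After move 6 (R'): R=RROW U=WYOB F=WWRY D=BGYG B=GBRB
After move 7 (U): U=OWBY F=RRRY R=GBOW B=OGRB L=WWOY
Query 1: R[0] = G
Query 2: R[3] = W
Query 3: F[2] = R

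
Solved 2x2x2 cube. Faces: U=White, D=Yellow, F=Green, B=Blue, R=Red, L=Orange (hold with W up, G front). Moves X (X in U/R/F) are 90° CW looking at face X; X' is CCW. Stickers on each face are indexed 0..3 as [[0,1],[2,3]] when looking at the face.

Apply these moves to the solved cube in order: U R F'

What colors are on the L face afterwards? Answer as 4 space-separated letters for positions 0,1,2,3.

After move 1 (U): U=WWWW F=RRGG R=BBRR B=OOBB L=GGOO
After move 2 (R): R=RBRB U=WRWG F=RYGY D=YBYO B=WOWB
After move 3 (F'): F=YYRG U=WRRR R=BBYB D=GOYO L=GGOW
Query: L face = GGOW

Answer: G G O W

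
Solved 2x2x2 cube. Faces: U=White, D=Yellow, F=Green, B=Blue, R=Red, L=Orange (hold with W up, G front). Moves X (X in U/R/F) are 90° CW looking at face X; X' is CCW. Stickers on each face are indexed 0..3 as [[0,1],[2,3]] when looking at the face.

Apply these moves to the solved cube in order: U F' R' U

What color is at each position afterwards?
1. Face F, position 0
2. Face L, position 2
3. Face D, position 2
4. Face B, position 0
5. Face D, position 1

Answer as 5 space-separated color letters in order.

After move 1 (U): U=WWWW F=RRGG R=BBRR B=OOBB L=GGOO
After move 2 (F'): F=RGRG U=WWBR R=YBYR D=GOYY L=GWOW
After move 3 (R'): R=BRYY U=WBBO F=RWRR D=GGYG B=YOOB
After move 4 (U): U=BWOB F=BRRR R=YOYY B=GWOB L=RWOW
Query 1: F[0] = B
Query 2: L[2] = O
Query 3: D[2] = Y
Query 4: B[0] = G
Query 5: D[1] = G

Answer: B O Y G G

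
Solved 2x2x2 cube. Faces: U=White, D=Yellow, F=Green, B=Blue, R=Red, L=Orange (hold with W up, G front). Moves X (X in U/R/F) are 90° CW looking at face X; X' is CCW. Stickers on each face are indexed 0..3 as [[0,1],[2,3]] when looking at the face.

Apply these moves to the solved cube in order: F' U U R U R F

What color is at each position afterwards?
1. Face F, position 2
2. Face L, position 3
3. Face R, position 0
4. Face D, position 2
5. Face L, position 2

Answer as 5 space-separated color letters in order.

Answer: G R G Y O

Derivation:
After move 1 (F'): F=GGGG U=WWRR R=YRYR D=OOYY L=OWOW
After move 2 (U): U=RWRW F=YRGG R=BBYR B=OWBB L=GGOW
After move 3 (U): U=RRWW F=BBGG R=OWYR B=GGBB L=YROW
After move 4 (R): R=YORW U=RBWG F=BOGY D=OBYG B=WGRB
After move 5 (U): U=WRGB F=YOGY R=WGRW B=YRRB L=BOOW
After move 6 (R): R=RWWG U=WOGY F=YBGG D=ORYY B=BRRB
After move 7 (F): F=GYGB U=WOWO R=GWYG D=WRYY L=BOOR
Query 1: F[2] = G
Query 2: L[3] = R
Query 3: R[0] = G
Query 4: D[2] = Y
Query 5: L[2] = O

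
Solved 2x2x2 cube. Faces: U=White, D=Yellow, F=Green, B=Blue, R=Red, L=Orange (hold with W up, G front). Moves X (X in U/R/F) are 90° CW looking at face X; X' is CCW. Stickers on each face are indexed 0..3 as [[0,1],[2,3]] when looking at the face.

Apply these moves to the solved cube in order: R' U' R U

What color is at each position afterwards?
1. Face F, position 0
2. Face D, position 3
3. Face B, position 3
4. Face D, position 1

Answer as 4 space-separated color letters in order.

After move 1 (R'): R=RRRR U=WBWB F=GWGW D=YGYG B=YBYB
After move 2 (U'): U=BBWW F=OOGW R=GWRR B=RRYB L=YBOO
After move 3 (R): R=RGRW U=BOWW F=OGGG D=YYYR B=WRBB
After move 4 (U): U=WBWO F=RGGG R=WRRW B=YBBB L=OGOO
Query 1: F[0] = R
Query 2: D[3] = R
Query 3: B[3] = B
Query 4: D[1] = Y

Answer: R R B Y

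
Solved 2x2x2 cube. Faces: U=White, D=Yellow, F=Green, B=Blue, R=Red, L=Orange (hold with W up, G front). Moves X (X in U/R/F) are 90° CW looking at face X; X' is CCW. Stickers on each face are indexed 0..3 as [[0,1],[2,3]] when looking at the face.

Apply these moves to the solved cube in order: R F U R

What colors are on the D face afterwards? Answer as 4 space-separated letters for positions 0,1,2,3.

Answer: R W Y O

Derivation:
After move 1 (R): R=RRRR U=WGWG F=GYGY D=YBYB B=WBWB
After move 2 (F): F=GGYY U=WGOO R=WRGR D=RRYB L=OYOB
After move 3 (U): U=OWOG F=WRYY R=WBGR B=OYWB L=GGOB
After move 4 (R): R=GWRB U=OROY F=WRYB D=RWYO B=GYWB
Query: D face = RWYO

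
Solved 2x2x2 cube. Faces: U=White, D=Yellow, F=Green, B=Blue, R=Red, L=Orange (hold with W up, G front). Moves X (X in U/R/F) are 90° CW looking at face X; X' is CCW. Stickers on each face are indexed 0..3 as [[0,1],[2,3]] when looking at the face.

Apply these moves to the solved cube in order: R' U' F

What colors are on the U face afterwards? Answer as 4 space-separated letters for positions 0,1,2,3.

After move 1 (R'): R=RRRR U=WBWB F=GWGW D=YGYG B=YBYB
After move 2 (U'): U=BBWW F=OOGW R=GWRR B=RRYB L=YBOO
After move 3 (F): F=GOWO U=BBOB R=WWWR D=RGYG L=YYOG
Query: U face = BBOB

Answer: B B O B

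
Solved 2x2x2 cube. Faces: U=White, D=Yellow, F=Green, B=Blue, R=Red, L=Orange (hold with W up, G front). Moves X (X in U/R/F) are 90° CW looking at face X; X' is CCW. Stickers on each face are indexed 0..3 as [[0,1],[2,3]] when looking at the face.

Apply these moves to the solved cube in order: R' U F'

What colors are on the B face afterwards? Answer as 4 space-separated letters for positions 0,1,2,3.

Answer: O O Y B

Derivation:
After move 1 (R'): R=RRRR U=WBWB F=GWGW D=YGYG B=YBYB
After move 2 (U): U=WWBB F=RRGW R=YBRR B=OOYB L=GWOO
After move 3 (F'): F=RWRG U=WWYR R=GBYR D=WOYG L=GBOB
Query: B face = OOYB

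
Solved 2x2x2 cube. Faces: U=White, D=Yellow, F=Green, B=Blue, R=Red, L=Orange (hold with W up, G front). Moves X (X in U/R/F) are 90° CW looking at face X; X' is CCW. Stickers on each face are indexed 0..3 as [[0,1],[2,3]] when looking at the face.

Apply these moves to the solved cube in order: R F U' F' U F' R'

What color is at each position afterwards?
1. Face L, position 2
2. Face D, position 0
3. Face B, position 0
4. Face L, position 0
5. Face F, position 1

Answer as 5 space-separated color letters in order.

Answer: O Y B Y G

Derivation:
After move 1 (R): R=RRRR U=WGWG F=GYGY D=YBYB B=WBWB
After move 2 (F): F=GGYY U=WGOO R=WRGR D=RRYB L=OYOB
After move 3 (U'): U=GOWO F=OYYY R=GGGR B=WRWB L=WBOB
After move 4 (F'): F=YYOY U=GOGG R=RGRR D=BBYB L=WOOW
After move 5 (U): U=GGGO F=RGOY R=WRRR B=WOWB L=YYOW
After move 6 (F'): F=GYRO U=GGWR R=BRBR D=YWYB L=YOOG
After move 7 (R'): R=RRBB U=GWWW F=GGRR D=YYYO B=BOWB
Query 1: L[2] = O
Query 2: D[0] = Y
Query 3: B[0] = B
Query 4: L[0] = Y
Query 5: F[1] = G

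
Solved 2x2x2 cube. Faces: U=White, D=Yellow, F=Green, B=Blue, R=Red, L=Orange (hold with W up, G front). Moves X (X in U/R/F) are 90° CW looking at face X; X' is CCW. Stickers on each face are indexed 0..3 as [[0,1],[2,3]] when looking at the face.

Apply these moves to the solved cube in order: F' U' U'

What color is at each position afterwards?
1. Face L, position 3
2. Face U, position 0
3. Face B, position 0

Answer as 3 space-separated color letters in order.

Answer: W R G

Derivation:
After move 1 (F'): F=GGGG U=WWRR R=YRYR D=OOYY L=OWOW
After move 2 (U'): U=WRWR F=OWGG R=GGYR B=YRBB L=BBOW
After move 3 (U'): U=RRWW F=BBGG R=OWYR B=GGBB L=YROW
Query 1: L[3] = W
Query 2: U[0] = R
Query 3: B[0] = G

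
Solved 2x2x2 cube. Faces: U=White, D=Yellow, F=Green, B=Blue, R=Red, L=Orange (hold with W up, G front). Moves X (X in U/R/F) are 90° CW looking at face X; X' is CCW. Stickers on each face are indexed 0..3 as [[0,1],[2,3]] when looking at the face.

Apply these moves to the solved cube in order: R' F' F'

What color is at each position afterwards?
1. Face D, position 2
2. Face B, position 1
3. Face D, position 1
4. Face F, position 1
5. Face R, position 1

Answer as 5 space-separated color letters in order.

Answer: Y B W G R

Derivation:
After move 1 (R'): R=RRRR U=WBWB F=GWGW D=YGYG B=YBYB
After move 2 (F'): F=WWGG U=WBRR R=GRYR D=OOYG L=OBOW
After move 3 (F'): F=WGWG U=WBGY R=OROR D=BWYG L=OROR
Query 1: D[2] = Y
Query 2: B[1] = B
Query 3: D[1] = W
Query 4: F[1] = G
Query 5: R[1] = R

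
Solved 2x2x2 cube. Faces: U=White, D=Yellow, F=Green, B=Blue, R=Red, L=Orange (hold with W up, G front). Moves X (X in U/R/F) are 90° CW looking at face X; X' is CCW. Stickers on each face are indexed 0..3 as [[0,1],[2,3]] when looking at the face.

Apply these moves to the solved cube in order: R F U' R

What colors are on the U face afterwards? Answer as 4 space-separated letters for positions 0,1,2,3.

After move 1 (R): R=RRRR U=WGWG F=GYGY D=YBYB B=WBWB
After move 2 (F): F=GGYY U=WGOO R=WRGR D=RRYB L=OYOB
After move 3 (U'): U=GOWO F=OYYY R=GGGR B=WRWB L=WBOB
After move 4 (R): R=GGRG U=GYWY F=ORYB D=RWYW B=OROB
Query: U face = GYWY

Answer: G Y W Y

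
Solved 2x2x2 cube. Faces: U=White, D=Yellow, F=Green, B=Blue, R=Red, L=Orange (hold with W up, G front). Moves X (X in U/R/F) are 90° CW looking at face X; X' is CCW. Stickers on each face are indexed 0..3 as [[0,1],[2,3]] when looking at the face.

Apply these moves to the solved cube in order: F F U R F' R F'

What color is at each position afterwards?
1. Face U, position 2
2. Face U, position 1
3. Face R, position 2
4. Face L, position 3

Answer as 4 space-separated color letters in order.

Answer: W Y G O

Derivation:
After move 1 (F): F=GGGG U=WWOO R=WRWR D=RRYY L=OYOY
After move 2 (F): F=GGGG U=WWYY R=OROR D=WWYY L=OROR
After move 3 (U): U=YWYW F=ORGG R=BBOR B=ORBB L=GGOR
After move 4 (R): R=OBRB U=YRYG F=OWGY D=WBYO B=WRWB
After move 5 (F'): F=WYOG U=YROR R=BBWB D=GRYO L=GGOY
After move 6 (R): R=WBBB U=YYOG F=WROO D=GWYW B=RRRB
After move 7 (F'): F=ROWO U=YYWB R=WBGB D=GYYW L=GGOO
Query 1: U[2] = W
Query 2: U[1] = Y
Query 3: R[2] = G
Query 4: L[3] = O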